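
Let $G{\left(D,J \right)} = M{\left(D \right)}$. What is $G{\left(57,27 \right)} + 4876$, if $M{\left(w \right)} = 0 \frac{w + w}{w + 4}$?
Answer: $4876$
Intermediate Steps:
$M{\left(w \right)} = 0$ ($M{\left(w \right)} = 0 \frac{2 w}{4 + w} = 0$)
$G{\left(D,J \right)} = 0$
$G{\left(57,27 \right)} + 4876 = 0 + 4876 = 4876$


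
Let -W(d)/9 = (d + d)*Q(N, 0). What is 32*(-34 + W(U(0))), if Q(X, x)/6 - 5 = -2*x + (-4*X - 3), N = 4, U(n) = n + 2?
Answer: 95680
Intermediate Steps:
U(n) = 2 + n
Q(X, x) = 12 - 24*X - 12*x (Q(X, x) = 30 + 6*(-2*x + (-4*X - 3)) = 30 + 6*(-2*x + (-3 - 4*X)) = 30 + 6*(-3 - 4*X - 2*x) = 30 + (-18 - 24*X - 12*x) = 12 - 24*X - 12*x)
W(d) = 1512*d (W(d) = -9*(d + d)*(12 - 24*4 - 12*0) = -9*2*d*(12 - 96 + 0) = -9*2*d*(-84) = -(-1512)*d = 1512*d)
32*(-34 + W(U(0))) = 32*(-34 + 1512*(2 + 0)) = 32*(-34 + 1512*2) = 32*(-34 + 3024) = 32*2990 = 95680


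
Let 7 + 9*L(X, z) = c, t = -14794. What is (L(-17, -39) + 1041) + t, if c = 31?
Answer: -41251/3 ≈ -13750.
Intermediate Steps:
L(X, z) = 8/3 (L(X, z) = -7/9 + (1/9)*31 = -7/9 + 31/9 = 8/3)
(L(-17, -39) + 1041) + t = (8/3 + 1041) - 14794 = 3131/3 - 14794 = -41251/3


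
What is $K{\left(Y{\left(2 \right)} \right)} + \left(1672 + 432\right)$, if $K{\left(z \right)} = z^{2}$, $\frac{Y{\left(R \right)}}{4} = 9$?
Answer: $3400$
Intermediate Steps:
$Y{\left(R \right)} = 36$ ($Y{\left(R \right)} = 4 \cdot 9 = 36$)
$K{\left(Y{\left(2 \right)} \right)} + \left(1672 + 432\right) = 36^{2} + \left(1672 + 432\right) = 1296 + 2104 = 3400$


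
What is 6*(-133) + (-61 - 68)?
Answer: -927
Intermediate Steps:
6*(-133) + (-61 - 68) = -798 - 129 = -927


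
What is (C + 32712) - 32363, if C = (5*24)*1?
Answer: 469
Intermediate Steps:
C = 120 (C = 120*1 = 120)
(C + 32712) - 32363 = (120 + 32712) - 32363 = 32832 - 32363 = 469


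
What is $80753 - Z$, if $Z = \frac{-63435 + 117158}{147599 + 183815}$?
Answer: $\frac{26762621019}{331414} \approx 80753.0$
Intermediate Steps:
$Z = \frac{53723}{331414} \approx 0.1621$
$80753 - Z = 80753 - \frac{53723}{331414} = \frac{26762621019}{331414}$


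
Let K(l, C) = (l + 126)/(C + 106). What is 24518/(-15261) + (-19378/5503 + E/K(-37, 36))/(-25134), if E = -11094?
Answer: -28247617175993/31309985909343 ≈ -0.90219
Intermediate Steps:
K(l, C) = (126 + l)/(106 + C)
24518/(-15261) + (-19378/5503 + E/K(-37, 36))/(-25134) = 24518/(-15261) + (-19378/5503 - 11094*(106 + 36)/(126 - 37))/(-25134) = 24518*(-1/15261) + (-19378*1/5503 - 11094/(89/142))*(-1/25134) = -24518/15261 + (-19378/5503 - 11094/((1/142)*89))*(-1/25134) = -24518/15261 + (-19378/5503 - 11094/89/142)*(-1/25134) = -24518/15261 + (-19378/5503 - 11094*142/89)*(-1/25134) = -24518/15261 + (-19378/5503 - 1575348/89)*(-1/25134) = -24518/15261 - 8670864686/489767*(-1/25134) = -24518/15261 + 4335432343/6154901889 = -28247617175993/31309985909343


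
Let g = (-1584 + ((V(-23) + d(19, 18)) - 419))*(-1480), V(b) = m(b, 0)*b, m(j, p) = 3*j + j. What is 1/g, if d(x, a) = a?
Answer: -1/193880 ≈ -5.1578e-6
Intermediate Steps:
m(j, p) = 4*j
V(b) = 4*b² (V(b) = (4*b)*b = 4*b²)
g = -193880 (g = (-1584 + ((4*(-23)² + 18) - 419))*(-1480) = (-1584 + ((4*529 + 18) - 419))*(-1480) = (-1584 + ((2116 + 18) - 419))*(-1480) = (-1584 + (2134 - 419))*(-1480) = (-1584 + 1715)*(-1480) = 131*(-1480) = -193880)
1/g = 1/(-193880) = -1/193880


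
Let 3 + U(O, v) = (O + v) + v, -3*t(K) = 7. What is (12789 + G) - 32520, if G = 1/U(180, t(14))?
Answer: -10200924/517 ≈ -19731.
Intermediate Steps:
t(K) = -7/3 (t(K) = -⅓*7 = -7/3)
U(O, v) = -3 + O + 2*v (U(O, v) = -3 + ((O + v) + v) = -3 + (O + 2*v) = -3 + O + 2*v)
G = 3/517 (G = 1/(-3 + 180 + 2*(-7/3)) = 1/(-3 + 180 - 14/3) = 1/(517/3) = 3/517 ≈ 0.0058027)
(12789 + G) - 32520 = (12789 + 3/517) - 32520 = 6611916/517 - 32520 = -10200924/517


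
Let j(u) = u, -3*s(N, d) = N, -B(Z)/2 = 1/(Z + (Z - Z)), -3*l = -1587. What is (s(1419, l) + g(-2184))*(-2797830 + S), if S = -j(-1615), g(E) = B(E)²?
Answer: 1577164444542265/1192464 ≈ 1.3226e+9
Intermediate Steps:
l = 529 (l = -⅓*(-1587) = 529)
B(Z) = -2/Z (B(Z) = -2/(Z + (Z - Z)) = -2/(Z + 0) = -2/Z)
s(N, d) = -N/3
g(E) = 4/E² (g(E) = (-2/E)² = 4/E²)
S = 1615 (S = -1*(-1615) = 1615)
(s(1419, l) + g(-2184))*(-2797830 + S) = (-⅓*1419 + 4/(-2184)²)*(-2797830 + 1615) = (-473 + 4*(1/4769856))*(-2796215) = (-473 + 1/1192464)*(-2796215) = -564035471/1192464*(-2796215) = 1577164444542265/1192464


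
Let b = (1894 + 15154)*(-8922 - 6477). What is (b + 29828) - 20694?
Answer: -262513018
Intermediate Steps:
b = -262522152 (b = 17048*(-15399) = -262522152)
(b + 29828) - 20694 = (-262522152 + 29828) - 20694 = -262492324 - 20694 = -262513018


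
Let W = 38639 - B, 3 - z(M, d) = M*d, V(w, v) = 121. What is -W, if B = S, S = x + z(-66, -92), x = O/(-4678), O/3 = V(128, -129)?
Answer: -209144387/4678 ≈ -44708.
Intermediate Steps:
O = 363 (O = 3*121 = 363)
z(M, d) = 3 - M*d
x = -363/4678 (x = 363/(-4678) = 363*(-1/4678) = -363/4678 ≈ -0.077597)
S = -28391145/4678 (S = -363/4678 + (3 - 1*(-66)*(-92)) = -363/4678 + (3 - 6072) = -363/4678 - 6069 = -28391145/4678 ≈ -6069.1)
B = -28391145/4678 ≈ -6069.1
W = 209144387/4678 (W = 38639 - 1*(-28391145/4678) = 38639 + 28391145/4678 = 209144387/4678 ≈ 44708.)
-W = -1*209144387/4678 = -209144387/4678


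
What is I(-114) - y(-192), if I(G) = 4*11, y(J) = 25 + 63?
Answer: -44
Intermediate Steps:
y(J) = 88
I(G) = 44
I(-114) - y(-192) = 44 - 1*88 = 44 - 88 = -44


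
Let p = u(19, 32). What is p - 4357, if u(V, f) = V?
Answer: -4338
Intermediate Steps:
p = 19
p - 4357 = 19 - 4357 = -4338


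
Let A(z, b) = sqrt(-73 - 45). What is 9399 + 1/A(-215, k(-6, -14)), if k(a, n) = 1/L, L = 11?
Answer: 9399 - I*sqrt(118)/118 ≈ 9399.0 - 0.092057*I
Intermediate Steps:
k(a, n) = 1/11
A(z, b) = I*sqrt(118) (A(z, b) = sqrt(-118) = I*sqrt(118))
9399 + 1/A(-215, k(-6, -14)) = 9399 + 1/(I*sqrt(118)) = 9399 - I*sqrt(118)/118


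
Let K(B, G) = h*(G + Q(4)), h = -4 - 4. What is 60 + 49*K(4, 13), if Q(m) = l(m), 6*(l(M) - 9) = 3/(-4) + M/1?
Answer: -26329/3 ≈ -8776.3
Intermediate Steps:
h = -8
l(M) = 71/8 + M/6 (l(M) = 9 + (3/(-4) + M/1)/6 = 9 + (3*(-1/4) + M*1)/6 = 9 + (-3/4 + M)/6 = 9 + (-1/8 + M/6) = 71/8 + M/6)
Q(m) = 71/8 + m/6
K(B, G) = -229/3 - 8*G (K(B, G) = -8*(G + (71/8 + (1/6)*4)) = -8*(G + (71/8 + 2/3)) = -8*(G + 229/24) = -8*(229/24 + G) = -229/3 - 8*G)
60 + 49*K(4, 13) = 60 + 49*(-229/3 - 8*13) = 60 + 49*(-229/3 - 104) = 60 + 49*(-541/3) = 60 - 26509/3 = -26329/3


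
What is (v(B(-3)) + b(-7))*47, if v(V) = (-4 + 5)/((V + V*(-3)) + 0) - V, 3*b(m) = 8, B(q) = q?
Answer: 1645/6 ≈ 274.17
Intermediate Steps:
b(m) = 8/3 (b(m) = (⅓)*8 = 8/3)
v(V) = -V - 1/(2*V) (v(V) = 1/((V - 3*V) + 0) - V = 1/(-2*V + 0) - V = 1/(-2*V) - V = 1*(-1/(2*V)) - V = -1/(2*V) - V = -V - 1/(2*V))
(v(B(-3)) + b(-7))*47 = ((-1*(-3) - ½/(-3)) + 8/3)*47 = ((3 - ½*(-⅓)) + 8/3)*47 = ((3 + ⅙) + 8/3)*47 = (19/6 + 8/3)*47 = (35/6)*47 = 1645/6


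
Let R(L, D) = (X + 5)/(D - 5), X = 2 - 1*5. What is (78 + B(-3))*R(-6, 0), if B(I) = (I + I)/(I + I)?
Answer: -158/5 ≈ -31.600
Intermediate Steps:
X = -3 (X = 2 - 5 = -3)
R(L, D) = 2/(-5 + D) (R(L, D) = (-3 + 5)/(D - 5) = 2/(-5 + D))
B(I) = 1 (B(I) = (2*I)/((2*I)) = (2*I)*(1/(2*I)) = 1)
(78 + B(-3))*R(-6, 0) = (78 + 1)*(2/(-5 + 0)) = 79*(2/(-5)) = 79*(2*(-1/5)) = 79*(-2/5) = -158/5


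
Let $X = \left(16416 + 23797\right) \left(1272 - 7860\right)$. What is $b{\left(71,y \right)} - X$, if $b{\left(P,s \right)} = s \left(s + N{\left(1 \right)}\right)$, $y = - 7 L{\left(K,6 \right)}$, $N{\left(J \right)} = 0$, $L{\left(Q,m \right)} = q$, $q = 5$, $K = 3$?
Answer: $264924469$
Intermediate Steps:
$L{\left(Q,m \right)} = 5$
$y = -35$ ($y = \left(-7\right) 5 = -35$)
$X = -264923244$ ($X = 40213 \left(-6588\right) = -264923244$)
$b{\left(P,s \right)} = s^{2}$ ($b{\left(P,s \right)} = s \left(s + 0\right) = s s = s^{2}$)
$b{\left(71,y \right)} - X = \left(-35\right)^{2} - -264923244 = 1225 + 264923244 = 264924469$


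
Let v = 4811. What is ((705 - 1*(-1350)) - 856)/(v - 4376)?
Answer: 1199/435 ≈ 2.7563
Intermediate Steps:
((705 - 1*(-1350)) - 856)/(v - 4376) = ((705 - 1*(-1350)) - 856)/(4811 - 4376) = ((705 + 1350) - 856)/435 = (2055 - 856)*(1/435) = 1199*(1/435) = 1199/435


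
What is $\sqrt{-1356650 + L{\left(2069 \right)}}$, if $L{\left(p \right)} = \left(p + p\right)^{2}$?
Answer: $\sqrt{15766394} \approx 3970.7$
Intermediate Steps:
$L{\left(p \right)} = 4 p^{2}$ ($L{\left(p \right)} = \left(2 p\right)^{2} = 4 p^{2}$)
$\sqrt{-1356650 + L{\left(2069 \right)}} = \sqrt{-1356650 + 4 \cdot 2069^{2}} = \sqrt{-1356650 + 4 \cdot 4280761} = \sqrt{-1356650 + 17123044} = \sqrt{15766394}$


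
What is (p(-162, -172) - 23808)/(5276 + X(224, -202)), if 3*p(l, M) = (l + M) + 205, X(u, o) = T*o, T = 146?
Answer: 23851/24216 ≈ 0.98493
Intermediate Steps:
X(u, o) = 146*o
p(l, M) = 205/3 + M/3 + l/3 (p(l, M) = ((l + M) + 205)/3 = ((M + l) + 205)/3 = (205 + M + l)/3 = 205/3 + M/3 + l/3)
(p(-162, -172) - 23808)/(5276 + X(224, -202)) = ((205/3 + (1/3)*(-172) + (1/3)*(-162)) - 23808)/(5276 + 146*(-202)) = ((205/3 - 172/3 - 54) - 23808)/(5276 - 29492) = (-43 - 23808)/(-24216) = -23851*(-1/24216) = 23851/24216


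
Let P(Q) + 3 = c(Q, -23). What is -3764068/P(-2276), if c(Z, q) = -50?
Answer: 3764068/53 ≈ 71020.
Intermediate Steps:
P(Q) = -53 (P(Q) = -3 - 50 = -53)
-3764068/P(-2276) = -3764068/(-53) = -3764068*(-1/53) = 3764068/53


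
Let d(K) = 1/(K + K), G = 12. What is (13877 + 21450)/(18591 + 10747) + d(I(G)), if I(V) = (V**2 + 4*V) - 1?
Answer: 3381063/2801779 ≈ 1.2068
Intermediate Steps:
I(V) = -1 + V**2 + 4*V
d(K) = 1/(2*K)
(13877 + 21450)/(18591 + 10747) + d(I(G)) = (13877 + 21450)/(18591 + 10747) + 1/(2*(-1 + 12**2 + 4*12)) = 35327/29338 + 1/(2*(-1 + 144 + 48)) = 35327*(1/29338) + (1/2)/191 = 35327/29338 + (1/2)*(1/191) = 35327/29338 + 1/382 = 3381063/2801779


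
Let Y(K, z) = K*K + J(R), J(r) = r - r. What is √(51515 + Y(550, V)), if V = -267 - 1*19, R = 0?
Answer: 3*√39335 ≈ 594.99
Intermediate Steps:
J(r) = 0
V = -286 (V = -267 - 19 = -286)
Y(K, z) = K² (Y(K, z) = K*K + 0 = K² + 0 = K²)
√(51515 + Y(550, V)) = √(51515 + 550²) = √(51515 + 302500) = √354015 = 3*√39335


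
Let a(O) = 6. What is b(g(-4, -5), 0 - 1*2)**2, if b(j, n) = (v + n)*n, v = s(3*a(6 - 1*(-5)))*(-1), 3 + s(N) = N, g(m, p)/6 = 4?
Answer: 1156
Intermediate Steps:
g(m, p) = 24 (g(m, p) = 6*4 = 24)
s(N) = -3 + N
v = -15 (v = (-3 + 3*6)*(-1) = (-3 + 18)*(-1) = 15*(-1) = -15)
b(j, n) = n*(-15 + n) (b(j, n) = (-15 + n)*n = n*(-15 + n))
b(g(-4, -5), 0 - 1*2)**2 = ((0 - 1*2)*(-15 + (0 - 1*2)))**2 = ((0 - 2)*(-15 + (0 - 2)))**2 = (-2*(-15 - 2))**2 = (-2*(-17))**2 = 34**2 = 1156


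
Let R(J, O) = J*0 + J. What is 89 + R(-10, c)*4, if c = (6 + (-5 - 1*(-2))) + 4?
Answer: 49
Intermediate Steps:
c = 7 (c = (6 + (-5 + 2)) + 4 = (6 - 3) + 4 = 3 + 4 = 7)
R(J, O) = J (R(J, O) = 0 + J = J)
89 + R(-10, c)*4 = 89 - 10*4 = 89 - 40 = 49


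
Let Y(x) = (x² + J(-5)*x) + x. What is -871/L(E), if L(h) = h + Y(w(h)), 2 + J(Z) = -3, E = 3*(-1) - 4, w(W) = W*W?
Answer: -871/2198 ≈ -0.39627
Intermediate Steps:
w(W) = W²
E = -7 (E = -3 - 4 = -7)
J(Z) = -5 (J(Z) = -2 - 3 = -5)
Y(x) = x² - 4*x (Y(x) = (x² - 5*x) + x = x² - 4*x)
L(h) = h + h²*(-4 + h²)
-871/L(E) = -871*(-1/(7*(1 - 7*(-4 + (-7)²)))) = -871*(-1/(7*(1 - 7*(-4 + 49)))) = -871*(-1/(7*(1 - 7*45))) = -871*(-1/(7*(1 - 315))) = -871/((-7*(-314))) = -871/2198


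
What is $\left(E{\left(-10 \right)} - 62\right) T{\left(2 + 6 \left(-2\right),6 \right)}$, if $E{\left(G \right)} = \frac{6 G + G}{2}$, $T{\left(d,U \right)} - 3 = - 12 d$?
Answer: $-11931$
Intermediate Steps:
$T{\left(d,U \right)} = 3 - 12 d$
$E{\left(G \right)} = \frac{7 G}{2}$ ($E{\left(G \right)} = 7 G \frac{1}{2} = \frac{7 G}{2}$)
$\left(E{\left(-10 \right)} - 62\right) T{\left(2 + 6 \left(-2\right),6 \right)} = \left(\frac{7}{2} \left(-10\right) - 62\right) \left(3 - 12 \left(2 + 6 \left(-2\right)\right)\right) = \left(-35 - 62\right) \left(3 - 12 \left(2 - 12\right)\right) = - 97 \left(3 - -120\right) = - 97 \left(3 + 120\right) = \left(-97\right) 123 = -11931$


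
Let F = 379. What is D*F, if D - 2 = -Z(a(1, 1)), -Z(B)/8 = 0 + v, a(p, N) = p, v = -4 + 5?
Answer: 3790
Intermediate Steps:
v = 1
Z(B) = -8 (Z(B) = -8*(0 + 1) = -8*1 = -8)
D = 10 (D = 2 - 1*(-8) = 2 + 8 = 10)
D*F = 10*379 = 3790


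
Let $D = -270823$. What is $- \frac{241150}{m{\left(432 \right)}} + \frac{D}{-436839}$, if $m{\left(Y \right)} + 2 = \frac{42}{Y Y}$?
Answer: $\frac{3276628063195823}{27171822639} \approx 1.2059 \cdot 10^{5}$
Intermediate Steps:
$m{\left(Y \right)} = -2 + \frac{42}{Y^{2}}$ ($m{\left(Y \right)} = -2 + \frac{42}{Y Y} = -2 + \frac{42}{Y^{2}}$)
$- \frac{241150}{m{\left(432 \right)}} + \frac{D}{-436839} = - \frac{241150}{-2 + \frac{42}{186624}} - \frac{270823}{-436839} = - \frac{241150}{-2 + 42 \cdot \frac{1}{186624}} - - \frac{270823}{436839} = - \frac{241150}{-2 + \frac{7}{31104}} + \frac{270823}{436839} = - \frac{241150}{- \frac{62201}{31104}} + \frac{270823}{436839} = \left(-241150\right) \left(- \frac{31104}{62201}\right) + \frac{270823}{436839} = \frac{7500729600}{62201} + \frac{270823}{436839} = \frac{3276628063195823}{27171822639}$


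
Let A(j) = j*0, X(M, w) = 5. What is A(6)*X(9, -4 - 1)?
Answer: 0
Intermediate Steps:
A(j) = 0
A(6)*X(9, -4 - 1) = 0*5 = 0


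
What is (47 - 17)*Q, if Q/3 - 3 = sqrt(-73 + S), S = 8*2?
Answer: 270 + 90*I*sqrt(57) ≈ 270.0 + 679.49*I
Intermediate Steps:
S = 16
Q = 9 + 3*I*sqrt(57) (Q = 9 + 3*sqrt(-73 + 16) = 9 + 3*sqrt(-57) = 9 + 3*(I*sqrt(57)) = 9 + 3*I*sqrt(57) ≈ 9.0 + 22.65*I)
(47 - 17)*Q = (47 - 17)*(9 + 3*I*sqrt(57)) = 30*(9 + 3*I*sqrt(57)) = 270 + 90*I*sqrt(57)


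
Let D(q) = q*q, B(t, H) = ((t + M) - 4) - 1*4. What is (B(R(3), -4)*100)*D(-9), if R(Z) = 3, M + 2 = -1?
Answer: -64800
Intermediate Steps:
M = -3 (M = -2 - 1 = -3)
B(t, H) = -11 + t (B(t, H) = ((t - 3) - 4) - 1*4 = ((-3 + t) - 4) - 4 = (-7 + t) - 4 = -11 + t)
D(q) = q**2
(B(R(3), -4)*100)*D(-9) = ((-11 + 3)*100)*(-9)**2 = -8*100*81 = -800*81 = -64800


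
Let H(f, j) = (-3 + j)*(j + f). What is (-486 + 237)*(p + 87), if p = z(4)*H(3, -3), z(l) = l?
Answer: -21663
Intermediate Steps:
H(f, j) = (-3 + j)*(f + j)
p = 0 (p = 4*((-3)² - 3*3 - 3*(-3) + 3*(-3)) = 4*(9 - 9 + 9 - 9) = 4*0 = 0)
(-486 + 237)*(p + 87) = (-486 + 237)*(0 + 87) = -249*87 = -21663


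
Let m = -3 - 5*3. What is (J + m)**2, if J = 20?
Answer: 4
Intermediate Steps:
m = -18 (m = -3 - 15 = -18)
(J + m)**2 = (20 - 18)**2 = 2**2 = 4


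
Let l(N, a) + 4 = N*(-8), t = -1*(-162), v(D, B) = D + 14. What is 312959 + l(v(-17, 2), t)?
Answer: 312979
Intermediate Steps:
v(D, B) = 14 + D
t = 162
l(N, a) = -4 - 8*N (l(N, a) = -4 + N*(-8) = -4 - 8*N)
312959 + l(v(-17, 2), t) = 312959 + (-4 - 8*(14 - 17)) = 312959 + (-4 - 8*(-3)) = 312959 + (-4 + 24) = 312959 + 20 = 312979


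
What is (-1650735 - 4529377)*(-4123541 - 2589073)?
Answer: 41484706332768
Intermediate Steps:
(-1650735 - 4529377)*(-4123541 - 2589073) = -6180112*(-6712614) = 41484706332768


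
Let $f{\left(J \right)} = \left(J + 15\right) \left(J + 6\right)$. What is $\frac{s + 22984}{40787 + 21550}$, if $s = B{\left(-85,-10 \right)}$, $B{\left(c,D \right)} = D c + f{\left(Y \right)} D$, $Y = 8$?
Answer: $\frac{1874}{5667} \approx 0.33069$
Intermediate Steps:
$f{\left(J \right)} = \left(6 + J\right) \left(15 + J\right)$ ($f{\left(J \right)} = \left(15 + J\right) \left(6 + J\right) = \left(6 + J\right) \left(15 + J\right)$)
$B{\left(c,D \right)} = 322 D + D c$ ($B{\left(c,D \right)} = D c + \left(90 + 8^{2} + 21 \cdot 8\right) D = D c + \left(90 + 64 + 168\right) D = D c + 322 D = 322 D + D c$)
$s = -2370$ ($s = - 10 \left(322 - 85\right) = \left(-10\right) 237 = -2370$)
$\frac{s + 22984}{40787 + 21550} = \frac{-2370 + 22984}{40787 + 21550} = \frac{20614}{62337} = 20614 \cdot \frac{1}{62337} = \frac{1874}{5667}$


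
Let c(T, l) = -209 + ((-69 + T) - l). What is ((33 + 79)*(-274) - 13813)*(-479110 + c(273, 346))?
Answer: 21336493961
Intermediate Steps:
c(T, l) = -278 + T - l (c(T, l) = -209 + (-69 + T - l) = -278 + T - l)
((33 + 79)*(-274) - 13813)*(-479110 + c(273, 346)) = ((33 + 79)*(-274) - 13813)*(-479110 + (-278 + 273 - 1*346)) = (112*(-274) - 13813)*(-479110 + (-278 + 273 - 346)) = (-30688 - 13813)*(-479110 - 351) = -44501*(-479461) = 21336493961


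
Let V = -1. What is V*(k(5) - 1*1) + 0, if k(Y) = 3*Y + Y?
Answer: -19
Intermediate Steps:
k(Y) = 4*Y
V*(k(5) - 1*1) + 0 = -(4*5 - 1*1) + 0 = -(20 - 1) + 0 = -1*19 + 0 = -19 + 0 = -19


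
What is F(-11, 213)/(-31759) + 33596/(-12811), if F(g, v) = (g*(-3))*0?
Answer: -33596/12811 ≈ -2.6224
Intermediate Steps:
F(g, v) = 0 (F(g, v) = -3*g*0 = 0)
F(-11, 213)/(-31759) + 33596/(-12811) = 0/(-31759) + 33596/(-12811) = 0*(-1/31759) + 33596*(-1/12811) = 0 - 33596/12811 = -33596/12811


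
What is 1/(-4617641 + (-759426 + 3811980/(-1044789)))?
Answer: -348263/1872634755281 ≈ -1.8597e-7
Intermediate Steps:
1/(-4617641 + (-759426 + 3811980/(-1044789))) = 1/(-4617641 + (-759426 + 3811980*(-1/1044789))) = 1/(-4617641 + (-759426 - 1270660/348263)) = 1/(-4617641 - 264481247698/348263) = 1/(-1872634755281/348263) = -348263/1872634755281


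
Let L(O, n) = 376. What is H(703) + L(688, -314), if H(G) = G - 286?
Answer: 793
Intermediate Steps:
H(G) = -286 + G
H(703) + L(688, -314) = (-286 + 703) + 376 = 417 + 376 = 793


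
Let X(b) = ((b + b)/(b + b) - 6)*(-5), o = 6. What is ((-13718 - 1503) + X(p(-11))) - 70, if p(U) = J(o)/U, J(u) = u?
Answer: -15266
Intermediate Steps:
p(U) = 6/U
X(b) = 25 (X(b) = ((2*b)/((2*b)) - 6)*(-5) = ((2*b)*(1/(2*b)) - 6)*(-5) = (1 - 6)*(-5) = -5*(-5) = 25)
((-13718 - 1503) + X(p(-11))) - 70 = ((-13718 - 1503) + 25) - 70 = (-15221 + 25) - 70 = -15196 - 70 = -15266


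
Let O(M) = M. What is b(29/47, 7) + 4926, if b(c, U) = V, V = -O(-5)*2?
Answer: 4936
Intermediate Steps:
V = 10 (V = -1*(-5)*2 = 5*2 = 10)
b(c, U) = 10
b(29/47, 7) + 4926 = 10 + 4926 = 4936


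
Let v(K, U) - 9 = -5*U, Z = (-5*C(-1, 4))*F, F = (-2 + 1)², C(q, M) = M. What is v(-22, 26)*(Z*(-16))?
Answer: -38720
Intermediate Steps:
F = 1 (F = (-1)² = 1)
Z = -20 (Z = -5*4*1 = -20*1 = -20)
v(K, U) = 9 - 5*U
v(-22, 26)*(Z*(-16)) = (9 - 5*26)*(-20*(-16)) = (9 - 130)*320 = -121*320 = -38720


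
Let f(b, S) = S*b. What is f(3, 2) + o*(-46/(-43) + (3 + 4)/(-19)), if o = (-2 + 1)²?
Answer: 5475/817 ≈ 6.7013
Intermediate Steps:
o = 1 (o = (-1)² = 1)
f(3, 2) + o*(-46/(-43) + (3 + 4)/(-19)) = 2*3 + 1*(-46/(-43) + (3 + 4)/(-19)) = 6 + 1*(-46*(-1/43) + 7*(-1/19)) = 6 + 1*(46/43 - 7/19) = 6 + 1*(573/817) = 6 + 573/817 = 5475/817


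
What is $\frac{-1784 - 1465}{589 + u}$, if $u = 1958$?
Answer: $- \frac{361}{283} \approx -1.2756$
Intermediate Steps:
$\frac{-1784 - 1465}{589 + u} = \frac{-1784 - 1465}{589 + 1958} = - \frac{3249}{2547} = \left(-3249\right) \frac{1}{2547} = - \frac{361}{283}$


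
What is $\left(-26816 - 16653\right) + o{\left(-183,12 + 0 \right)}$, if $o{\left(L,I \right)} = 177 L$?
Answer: $-75860$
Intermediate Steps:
$\left(-26816 - 16653\right) + o{\left(-183,12 + 0 \right)} = \left(-26816 - 16653\right) + 177 \left(-183\right) = -43469 - 32391 = -75860$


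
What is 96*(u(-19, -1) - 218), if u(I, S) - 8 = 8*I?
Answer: -34752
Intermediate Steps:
u(I, S) = 8 + 8*I
96*(u(-19, -1) - 218) = 96*((8 + 8*(-19)) - 218) = 96*((8 - 152) - 218) = 96*(-144 - 218) = 96*(-362) = -34752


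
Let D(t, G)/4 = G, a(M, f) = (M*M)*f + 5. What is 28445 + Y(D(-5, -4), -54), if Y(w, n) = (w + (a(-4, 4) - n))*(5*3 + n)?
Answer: 24272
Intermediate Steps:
a(M, f) = 5 + f*M² (a(M, f) = M²*f + 5 = f*M² + 5 = 5 + f*M²)
D(t, G) = 4*G
Y(w, n) = (15 + n)*(69 + w - n) (Y(w, n) = (w + ((5 + 4*(-4)²) - n))*(5*3 + n) = (w + ((5 + 4*16) - n))*(15 + n) = (w + ((5 + 64) - n))*(15 + n) = (w + (69 - n))*(15 + n) = (69 + w - n)*(15 + n) = (15 + n)*(69 + w - n))
28445 + Y(D(-5, -4), -54) = 28445 + (1035 - 1*(-54)² + 15*(4*(-4)) + 54*(-54) - 216*(-4)) = 28445 + (1035 - 1*2916 + 15*(-16) - 2916 - 54*(-16)) = 28445 + (1035 - 2916 - 240 - 2916 + 864) = 28445 - 4173 = 24272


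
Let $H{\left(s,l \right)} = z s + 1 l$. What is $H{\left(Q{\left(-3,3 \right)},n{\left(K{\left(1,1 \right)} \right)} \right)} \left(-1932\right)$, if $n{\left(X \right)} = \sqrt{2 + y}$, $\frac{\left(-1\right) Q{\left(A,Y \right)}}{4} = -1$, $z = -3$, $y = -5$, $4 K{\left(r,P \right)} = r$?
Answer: $23184 - 1932 i \sqrt{3} \approx 23184.0 - 3346.3 i$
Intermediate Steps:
$K{\left(r,P \right)} = \frac{r}{4}$
$Q{\left(A,Y \right)} = 4$ ($Q{\left(A,Y \right)} = \left(-4\right) \left(-1\right) = 4$)
$n{\left(X \right)} = i \sqrt{3}$ ($n{\left(X \right)} = \sqrt{2 - 5} = \sqrt{-3} = i \sqrt{3}$)
$H{\left(s,l \right)} = l - 3 s$ ($H{\left(s,l \right)} = - 3 s + 1 l = - 3 s + l = l - 3 s$)
$H{\left(Q{\left(-3,3 \right)},n{\left(K{\left(1,1 \right)} \right)} \right)} \left(-1932\right) = \left(i \sqrt{3} - 12\right) \left(-1932\right) = \left(-12 + i \sqrt{3}\right) \left(-1932\right) = 23184 - 1932 i \sqrt{3}$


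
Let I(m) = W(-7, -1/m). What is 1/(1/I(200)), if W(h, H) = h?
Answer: -7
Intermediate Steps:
I(m) = -7
1/(1/I(200)) = 1/(1/(-7)) = 1/(-⅐) = -7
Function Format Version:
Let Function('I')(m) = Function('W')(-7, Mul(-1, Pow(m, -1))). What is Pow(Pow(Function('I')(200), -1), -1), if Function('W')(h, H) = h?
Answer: -7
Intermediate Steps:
Function('I')(m) = -7
Pow(Pow(Function('I')(200), -1), -1) = Pow(Pow(-7, -1), -1) = Pow(Rational(-1, 7), -1) = -7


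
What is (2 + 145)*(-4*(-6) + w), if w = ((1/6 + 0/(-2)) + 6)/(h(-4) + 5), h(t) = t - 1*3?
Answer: 12299/4 ≈ 3074.8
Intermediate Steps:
h(t) = -3 + t (h(t) = t - 3 = -3 + t)
w = -37/12 (w = ((1/6 + 0/(-2)) + 6)/((-3 - 4) + 5) = ((1*(⅙) + 0*(-½)) + 6)/(-7 + 5) = ((⅙ + 0) + 6)/(-2) = (⅙ + 6)*(-½) = (37/6)*(-½) = -37/12 ≈ -3.0833)
(2 + 145)*(-4*(-6) + w) = (2 + 145)*(-4*(-6) - 37/12) = 147*(24 - 37/12) = 147*(251/12) = 12299/4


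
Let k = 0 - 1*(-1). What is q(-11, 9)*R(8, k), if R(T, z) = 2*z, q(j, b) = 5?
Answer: 10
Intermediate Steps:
k = 1 (k = 0 + 1 = 1)
q(-11, 9)*R(8, k) = 5*(2*1) = 5*2 = 10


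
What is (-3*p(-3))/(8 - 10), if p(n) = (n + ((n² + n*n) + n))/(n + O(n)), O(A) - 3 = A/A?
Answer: 18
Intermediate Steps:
O(A) = 4 (O(A) = 3 + A/A = 3 + 1 = 4)
p(n) = (2*n + 2*n²)/(4 + n) (p(n) = (n + ((n² + n*n) + n))/(n + 4) = (n + ((n² + n²) + n))/(4 + n) = (n + (2*n² + n))/(4 + n) = (n + (n + 2*n²))/(4 + n) = (2*n + 2*n²)/(4 + n))
(-3*p(-3))/(8 - 10) = (-6*(-3)*(1 - 3)/(4 - 3))/(8 - 10) = -6*(-3)*(-2)/1/(-2) = -6*(-3)*(-2)*(-½) = -3*12*(-½) = -36*(-½) = 18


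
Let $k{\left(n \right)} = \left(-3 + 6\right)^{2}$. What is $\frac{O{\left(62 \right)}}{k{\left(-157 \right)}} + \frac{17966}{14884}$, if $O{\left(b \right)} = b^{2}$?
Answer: $\frac{28687895}{66978} \approx 428.32$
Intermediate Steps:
$k{\left(n \right)} = 9$ ($k{\left(n \right)} = 3^{2} = 9$)
$\frac{O{\left(62 \right)}}{k{\left(-157 \right)}} + \frac{17966}{14884} = \frac{62^{2}}{9} + \frac{17966}{14884} = 3844 \cdot \frac{1}{9} + 17966 \cdot \frac{1}{14884} = \frac{3844}{9} + \frac{8983}{7442} = \frac{28687895}{66978}$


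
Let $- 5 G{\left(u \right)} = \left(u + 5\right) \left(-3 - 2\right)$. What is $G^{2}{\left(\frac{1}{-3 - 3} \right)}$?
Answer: $\frac{841}{36} \approx 23.361$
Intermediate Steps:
$G{\left(u \right)} = 5 + u$ ($G{\left(u \right)} = - \frac{\left(u + 5\right) \left(-3 - 2\right)}{5} = - \frac{\left(5 + u\right) \left(-5\right)}{5} = - \frac{-25 - 5 u}{5} = 5 + u$)
$G^{2}{\left(\frac{1}{-3 - 3} \right)} = \left(5 + \frac{1}{-3 - 3}\right)^{2} = \left(5 + \frac{1}{-6}\right)^{2} = \left(5 - \frac{1}{6}\right)^{2} = \left(\frac{29}{6}\right)^{2} = \frac{841}{36}$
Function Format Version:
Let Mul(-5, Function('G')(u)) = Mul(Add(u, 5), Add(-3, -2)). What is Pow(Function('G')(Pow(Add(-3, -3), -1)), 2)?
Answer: Rational(841, 36) ≈ 23.361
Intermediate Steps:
Function('G')(u) = Add(5, u) (Function('G')(u) = Mul(Rational(-1, 5), Mul(Add(u, 5), Add(-3, -2))) = Mul(Rational(-1, 5), Mul(Add(5, u), -5)) = Mul(Rational(-1, 5), Add(-25, Mul(-5, u))) = Add(5, u))
Pow(Function('G')(Pow(Add(-3, -3), -1)), 2) = Pow(Add(5, Pow(Add(-3, -3), -1)), 2) = Pow(Add(5, Pow(-6, -1)), 2) = Pow(Add(5, Rational(-1, 6)), 2) = Pow(Rational(29, 6), 2) = Rational(841, 36)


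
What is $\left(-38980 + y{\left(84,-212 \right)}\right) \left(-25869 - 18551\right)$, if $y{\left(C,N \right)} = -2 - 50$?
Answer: $1733801440$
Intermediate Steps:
$y{\left(C,N \right)} = -52$ ($y{\left(C,N \right)} = -2 - 50 = -52$)
$\left(-38980 + y{\left(84,-212 \right)}\right) \left(-25869 - 18551\right) = \left(-38980 - 52\right) \left(-25869 - 18551\right) = \left(-39032\right) \left(-44420\right) = 1733801440$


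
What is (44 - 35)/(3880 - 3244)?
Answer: 3/212 ≈ 0.014151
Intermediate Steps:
(44 - 35)/(3880 - 3244) = 9/636 = 9*(1/636) = 3/212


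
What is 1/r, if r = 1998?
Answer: 1/1998 ≈ 0.00050050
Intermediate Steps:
1/r = 1/1998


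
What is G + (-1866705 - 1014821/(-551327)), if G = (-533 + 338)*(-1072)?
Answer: -913914456634/551327 ≈ -1.6577e+6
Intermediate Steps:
G = 209040 (G = -195*(-1072) = 209040)
G + (-1866705 - 1014821/(-551327)) = 209040 + (-1866705 - 1014821/(-551327)) = 209040 + (-1866705 - 1014821*(-1)/551327) = 209040 + (-1866705 - 1*(-1014821/551327)) = 209040 + (-1866705 + 1014821/551327) = 209040 - 1029163852714/551327 = -913914456634/551327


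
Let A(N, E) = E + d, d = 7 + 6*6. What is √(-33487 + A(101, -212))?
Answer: 2*I*√8414 ≈ 183.46*I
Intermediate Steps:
d = 43 (d = 7 + 36 = 43)
A(N, E) = 43 + E (A(N, E) = E + 43 = 43 + E)
√(-33487 + A(101, -212)) = √(-33487 + (43 - 212)) = √(-33487 - 169) = √(-33656) = 2*I*√8414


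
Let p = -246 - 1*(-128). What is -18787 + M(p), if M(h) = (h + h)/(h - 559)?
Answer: -12718563/677 ≈ -18787.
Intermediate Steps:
p = -118 (p = -246 + 128 = -118)
M(h) = 2*h/(-559 + h) (M(h) = (2*h)/(-559 + h) = 2*h/(-559 + h))
-18787 + M(p) = -18787 + 2*(-118)/(-559 - 118) = -18787 + 2*(-118)/(-677) = -18787 + 2*(-118)*(-1/677) = -18787 + 236/677 = -12718563/677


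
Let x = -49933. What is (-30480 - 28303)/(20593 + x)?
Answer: 58783/29340 ≈ 2.0035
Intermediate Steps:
(-30480 - 28303)/(20593 + x) = (-30480 - 28303)/(20593 - 49933) = -58783/(-29340) = -58783*(-1/29340) = 58783/29340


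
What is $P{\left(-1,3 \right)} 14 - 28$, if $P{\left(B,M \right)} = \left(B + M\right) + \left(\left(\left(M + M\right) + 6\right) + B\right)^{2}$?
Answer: $1694$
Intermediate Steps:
$P{\left(B,M \right)} = B + M + \left(6 + B + 2 M\right)^{2}$ ($P{\left(B,M \right)} = \left(B + M\right) + \left(\left(2 M + 6\right) + B\right)^{2} = \left(B + M\right) + \left(\left(6 + 2 M\right) + B\right)^{2} = \left(B + M\right) + \left(6 + B + 2 M\right)^{2} = B + M + \left(6 + B + 2 M\right)^{2}$)
$P{\left(-1,3 \right)} 14 - 28 = \left(-1 + 3 + \left(6 - 1 + 2 \cdot 3\right)^{2}\right) 14 - 28 = \left(-1 + 3 + \left(6 - 1 + 6\right)^{2}\right) 14 - 28 = \left(-1 + 3 + 11^{2}\right) 14 - 28 = \left(-1 + 3 + 121\right) 14 - 28 = 123 \cdot 14 - 28 = 1722 - 28 = 1694$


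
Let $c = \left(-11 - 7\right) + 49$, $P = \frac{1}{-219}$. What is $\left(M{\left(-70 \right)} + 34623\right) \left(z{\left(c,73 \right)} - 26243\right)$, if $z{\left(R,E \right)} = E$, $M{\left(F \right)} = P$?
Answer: $- \frac{198432350120}{219} \approx -9.0608 \cdot 10^{8}$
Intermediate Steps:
$P = - \frac{1}{219} \approx -0.0045662$
$M{\left(F \right)} = - \frac{1}{219}$
$c = 31$ ($c = -18 + 49 = 31$)
$\left(M{\left(-70 \right)} + 34623\right) \left(z{\left(c,73 \right)} - 26243\right) = \left(- \frac{1}{219} + 34623\right) \left(73 - 26243\right) = \frac{7582436}{219} \left(-26170\right) = - \frac{198432350120}{219}$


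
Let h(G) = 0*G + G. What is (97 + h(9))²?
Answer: 11236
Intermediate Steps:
h(G) = G (h(G) = 0 + G = G)
(97 + h(9))² = (97 + 9)² = 106² = 11236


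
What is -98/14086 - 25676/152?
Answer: -45210879/267634 ≈ -168.93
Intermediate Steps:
-98/14086 - 25676/152 = -98*1/14086 - 25676*1/152 = -49/7043 - 6419/38 = -45210879/267634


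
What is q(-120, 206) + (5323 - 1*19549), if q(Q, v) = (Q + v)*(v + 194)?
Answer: 20174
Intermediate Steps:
q(Q, v) = (194 + v)*(Q + v) (q(Q, v) = (Q + v)*(194 + v) = (194 + v)*(Q + v))
q(-120, 206) + (5323 - 1*19549) = (206² + 194*(-120) + 194*206 - 120*206) + (5323 - 1*19549) = (42436 - 23280 + 39964 - 24720) + (5323 - 19549) = 34400 - 14226 = 20174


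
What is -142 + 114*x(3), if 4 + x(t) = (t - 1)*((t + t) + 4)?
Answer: 1682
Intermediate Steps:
x(t) = -4 + (-1 + t)*(4 + 2*t) (x(t) = -4 + (t - 1)*((t + t) + 4) = -4 + (-1 + t)*(2*t + 4) = -4 + (-1 + t)*(4 + 2*t))
-142 + 114*x(3) = -142 + 114*(-8 + 2*3 + 2*3**2) = -142 + 114*(-8 + 6 + 2*9) = -142 + 114*(-8 + 6 + 18) = -142 + 114*16 = -142 + 1824 = 1682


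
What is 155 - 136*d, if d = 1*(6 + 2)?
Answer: -933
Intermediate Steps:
d = 8 (d = 1*8 = 8)
155 - 136*d = 155 - 136*8 = 155 - 1088 = -933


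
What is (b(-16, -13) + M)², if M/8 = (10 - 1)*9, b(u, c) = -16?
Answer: 399424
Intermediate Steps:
M = 648 (M = 8*((10 - 1)*9) = 8*(9*9) = 8*81 = 648)
(b(-16, -13) + M)² = (-16 + 648)² = 632² = 399424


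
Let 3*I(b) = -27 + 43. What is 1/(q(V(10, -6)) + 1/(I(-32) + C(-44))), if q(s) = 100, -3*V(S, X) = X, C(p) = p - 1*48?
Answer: 260/25997 ≈ 0.010001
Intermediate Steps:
C(p) = -48 + p (C(p) = p - 48 = -48 + p)
V(S, X) = -X/3
I(b) = 16/3 (I(b) = (-27 + 43)/3 = (⅓)*16 = 16/3)
1/(q(V(10, -6)) + 1/(I(-32) + C(-44))) = 1/(100 + 1/(16/3 + (-48 - 44))) = 1/(100 + 1/(16/3 - 92)) = 1/(100 + 1/(-260/3)) = 1/(100 - 3/260) = 1/(25997/260) = 260/25997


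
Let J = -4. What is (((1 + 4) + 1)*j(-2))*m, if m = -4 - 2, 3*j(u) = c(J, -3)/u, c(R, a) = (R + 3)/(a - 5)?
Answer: ¾ ≈ 0.75000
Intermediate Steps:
c(R, a) = (3 + R)/(-5 + a)
j(u) = 1/(24*u) (j(u) = (((3 - 4)/(-5 - 3))/u)/3 = ((-1/(-8))/u)/3 = ((-⅛*(-1))/u)/3 = (1/(8*u))/3 = 1/(24*u))
m = -6
(((1 + 4) + 1)*j(-2))*m = (((1 + 4) + 1)*((1/24)/(-2)))*(-6) = ((5 + 1)*((1/24)*(-½)))*(-6) = (6*(-1/48))*(-6) = -⅛*(-6) = ¾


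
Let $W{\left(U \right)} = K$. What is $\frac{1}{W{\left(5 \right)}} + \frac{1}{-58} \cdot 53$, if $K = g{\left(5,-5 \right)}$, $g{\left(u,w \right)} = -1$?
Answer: $- \frac{111}{58} \approx -1.9138$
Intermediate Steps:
$K = -1$
$W{\left(U \right)} = -1$
$\frac{1}{W{\left(5 \right)}} + \frac{1}{-58} \cdot 53 = \frac{1}{-1} + \frac{1}{-58} \cdot 53 = -1 - \frac{53}{58} = - \frac{111}{58}$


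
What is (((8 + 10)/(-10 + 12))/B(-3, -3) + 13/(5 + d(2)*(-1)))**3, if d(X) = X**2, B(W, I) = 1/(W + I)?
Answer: -68921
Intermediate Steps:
B(W, I) = 1/(I + W)
(((8 + 10)/(-10 + 12))/B(-3, -3) + 13/(5 + d(2)*(-1)))**3 = (((8 + 10)/(-10 + 12))/(1/(-3 - 3)) + 13/(5 + 2**2*(-1)))**3 = ((18/2)/(1/(-6)) + 13/(5 + 4*(-1)))**3 = ((18*(1/2))/(-1/6) + 13/(5 - 4))**3 = (9*(-6) + 13/1)**3 = (-54 + 13*1)**3 = (-54 + 13)**3 = (-41)**3 = -68921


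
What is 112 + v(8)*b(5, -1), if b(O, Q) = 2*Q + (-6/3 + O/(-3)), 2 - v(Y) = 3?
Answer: 353/3 ≈ 117.67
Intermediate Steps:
v(Y) = -1 (v(Y) = 2 - 1*3 = 2 - 3 = -1)
b(O, Q) = -2 + 2*Q - O/3 (b(O, Q) = 2*Q + (-6*⅓ + O*(-⅓)) = 2*Q + (-2 - O/3) = -2 + 2*Q - O/3)
112 + v(8)*b(5, -1) = 112 - (-2 + 2*(-1) - ⅓*5) = 112 - (-2 - 2 - 5/3) = 112 - 1*(-17/3) = 112 + 17/3 = 353/3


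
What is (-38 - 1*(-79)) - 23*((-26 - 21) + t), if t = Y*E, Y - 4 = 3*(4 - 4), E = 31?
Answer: -1730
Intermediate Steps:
Y = 4 (Y = 4 + 3*(4 - 4) = 4 + 3*0 = 4 + 0 = 4)
t = 124 (t = 4*31 = 124)
(-38 - 1*(-79)) - 23*((-26 - 21) + t) = (-38 - 1*(-79)) - 23*((-26 - 21) + 124) = (-38 + 79) - 23*(-47 + 124) = 41 - 23*77 = 41 - 1771 = -1730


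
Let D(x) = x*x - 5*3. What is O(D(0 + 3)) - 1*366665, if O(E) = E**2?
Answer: -366629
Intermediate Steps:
D(x) = -15 + x**2 (D(x) = x**2 - 15 = -15 + x**2)
O(D(0 + 3)) - 1*366665 = (-15 + (0 + 3)**2)**2 - 1*366665 = (-15 + 3**2)**2 - 366665 = (-15 + 9)**2 - 366665 = (-6)**2 - 366665 = 36 - 366665 = -366629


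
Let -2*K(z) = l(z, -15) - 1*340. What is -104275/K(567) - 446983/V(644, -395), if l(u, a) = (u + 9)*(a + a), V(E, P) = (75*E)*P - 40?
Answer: -198547683827/16808193740 ≈ -11.813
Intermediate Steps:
V(E, P) = -40 + 75*E*P (V(E, P) = 75*E*P - 40 = -40 + 75*E*P)
l(u, a) = 2*a*(9 + u) (l(u, a) = (9 + u)*(2*a) = 2*a*(9 + u))
K(z) = 305 + 15*z (K(z) = -(2*(-15)*(9 + z) - 1*340)/2 = -((-270 - 30*z) - 340)/2 = -(-610 - 30*z)/2 = 305 + 15*z)
-104275/K(567) - 446983/V(644, -395) = -104275/(305 + 15*567) - 446983/(-40 + 75*644*(-395)) = -104275/(305 + 8505) - 446983/(-40 - 19078500) = -104275/8810 - 446983/(-19078540) = -104275*1/8810 - 446983*(-1/19078540) = -20855/1762 + 446983/19078540 = -198547683827/16808193740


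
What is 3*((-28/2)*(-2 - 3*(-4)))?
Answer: -420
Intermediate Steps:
3*((-28/2)*(-2 - 3*(-4))) = 3*((-28/2)*(-2 - 1*(-12))) = 3*((-7*2)*(-2 + 12)) = 3*(-14*10) = 3*(-140) = -420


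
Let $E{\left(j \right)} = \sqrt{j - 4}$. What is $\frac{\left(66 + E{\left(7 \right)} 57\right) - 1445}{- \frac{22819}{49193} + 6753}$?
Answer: $- \frac{9691021}{47453930} + \frac{2804001 \sqrt{3}}{332177510} \approx -0.1896$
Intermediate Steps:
$E{\left(j \right)} = \sqrt{-4 + j}$
$\frac{\left(66 + E{\left(7 \right)} 57\right) - 1445}{- \frac{22819}{49193} + 6753} = \frac{\left(66 + \sqrt{-4 + 7} \cdot 57\right) - 1445}{- \frac{22819}{49193} + 6753} = \frac{\left(66 + \sqrt{3} \cdot 57\right) - 1445}{\left(-22819\right) \frac{1}{49193} + 6753} = \frac{\left(66 + 57 \sqrt{3}\right) - 1445}{- \frac{22819}{49193} + 6753} = \frac{-1379 + 57 \sqrt{3}}{\frac{332177510}{49193}} = \left(-1379 + 57 \sqrt{3}\right) \frac{49193}{332177510} = - \frac{9691021}{47453930} + \frac{2804001 \sqrt{3}}{332177510}$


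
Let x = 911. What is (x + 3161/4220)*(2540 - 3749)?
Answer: -4651725429/4220 ≈ -1.1023e+6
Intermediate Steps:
(x + 3161/4220)*(2540 - 3749) = (911 + 3161/4220)*(2540 - 3749) = (911 + 3161*(1/4220))*(-1209) = (911 + 3161/4220)*(-1209) = (3847581/4220)*(-1209) = -4651725429/4220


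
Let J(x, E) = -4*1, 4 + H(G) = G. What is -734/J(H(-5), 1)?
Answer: 367/2 ≈ 183.50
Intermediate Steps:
H(G) = -4 + G
J(x, E) = -4
-734/J(H(-5), 1) = -734/(-4) = -734*(-1/4) = 367/2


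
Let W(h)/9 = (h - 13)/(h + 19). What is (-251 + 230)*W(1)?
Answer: 567/5 ≈ 113.40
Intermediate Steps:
W(h) = 9*(-13 + h)/(19 + h) (W(h) = 9*((h - 13)/(h + 19)) = 9*((-13 + h)/(19 + h)) = 9*(-13 + h)/(19 + h))
(-251 + 230)*W(1) = (-251 + 230)*(9*(-13 + 1)/(19 + 1)) = -189*(-12)/20 = -21*(-27/5) = 567/5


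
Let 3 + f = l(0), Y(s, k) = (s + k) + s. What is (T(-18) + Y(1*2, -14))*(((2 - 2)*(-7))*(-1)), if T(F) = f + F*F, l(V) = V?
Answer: 0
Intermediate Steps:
Y(s, k) = k + 2*s (Y(s, k) = (k + s) + s = k + 2*s)
f = -3 (f = -3 + 0 = -3)
T(F) = -3 + F**2 (T(F) = -3 + F*F = -3 + F**2)
(T(-18) + Y(1*2, -14))*(((2 - 2)*(-7))*(-1)) = ((-3 + (-18)**2) + (-14 + 2*(1*2)))*(((2 - 2)*(-7))*(-1)) = ((-3 + 324) + (-14 + 2*2))*((0*(-7))*(-1)) = (321 + (-14 + 4))*(0*(-1)) = (321 - 10)*0 = 311*0 = 0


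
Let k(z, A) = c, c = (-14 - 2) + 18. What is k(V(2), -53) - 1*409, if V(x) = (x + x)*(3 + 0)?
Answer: -407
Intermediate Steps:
V(x) = 6*x (V(x) = (2*x)*3 = 6*x)
c = 2 (c = -16 + 18 = 2)
k(z, A) = 2
k(V(2), -53) - 1*409 = 2 - 1*409 = 2 - 409 = -407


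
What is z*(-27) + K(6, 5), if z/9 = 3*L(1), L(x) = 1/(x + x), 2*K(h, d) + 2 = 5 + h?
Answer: -360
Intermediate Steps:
K(h, d) = 3/2 + h/2 (K(h, d) = -1 + (5 + h)/2 = -1 + (5/2 + h/2) = 3/2 + h/2)
L(x) = 1/(2*x)
z = 27/2 (z = 9*(3*((½)/1)) = 9*(3*((½)*1)) = 9*(3*(½)) = 9*(3/2) = 27/2 ≈ 13.500)
z*(-27) + K(6, 5) = (27/2)*(-27) + (3/2 + (½)*6) = -729/2 + (3/2 + 3) = -729/2 + 9/2 = -360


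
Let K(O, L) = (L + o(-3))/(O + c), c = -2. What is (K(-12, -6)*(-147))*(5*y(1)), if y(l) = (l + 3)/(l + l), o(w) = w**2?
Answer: 315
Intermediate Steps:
K(O, L) = (9 + L)/(-2 + O) (K(O, L) = (L + (-3)**2)/(O - 2) = (L + 9)/(-2 + O) = (9 + L)/(-2 + O))
y(l) = (3 + l)/(2*l) (y(l) = (3 + l)/((2*l)) = (3 + l)*(1/(2*l)) = (3 + l)/(2*l))
(K(-12, -6)*(-147))*(5*y(1)) = (((9 - 6)/(-2 - 12))*(-147))*(5*((1/2)*(3 + 1)/1)) = ((3/(-14))*(-147))*(5*((1/2)*1*4)) = (-1/14*3*(-147))*(5*2) = -3/14*(-147)*10 = (63/2)*10 = 315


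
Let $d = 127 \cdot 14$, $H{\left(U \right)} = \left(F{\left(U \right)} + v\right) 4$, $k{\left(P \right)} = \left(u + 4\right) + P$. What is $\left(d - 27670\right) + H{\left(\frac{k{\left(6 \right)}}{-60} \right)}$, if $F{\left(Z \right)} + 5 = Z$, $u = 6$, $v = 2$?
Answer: $- \frac{388576}{15} \approx -25905.0$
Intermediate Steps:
$F{\left(Z \right)} = -5 + Z$
$k{\left(P \right)} = 10 + P$ ($k{\left(P \right)} = \left(6 + 4\right) + P = 10 + P$)
$H{\left(U \right)} = -12 + 4 U$ ($H{\left(U \right)} = \left(\left(-5 + U\right) + 2\right) 4 = \left(-3 + U\right) 4 = -12 + 4 U$)
$d = 1778$
$\left(d - 27670\right) + H{\left(\frac{k{\left(6 \right)}}{-60} \right)} = \left(1778 - 27670\right) - \left(12 - 4 \frac{10 + 6}{-60}\right) = -25892 - \left(12 - 4 \cdot 16 \left(- \frac{1}{60}\right)\right) = -25892 + \left(-12 + 4 \left(- \frac{4}{15}\right)\right) = -25892 - \frac{196}{15} = - \frac{388576}{15}$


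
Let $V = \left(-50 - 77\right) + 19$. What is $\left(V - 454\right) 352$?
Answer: $-197824$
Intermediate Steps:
$V = -108$ ($V = -127 + 19 = -108$)
$\left(V - 454\right) 352 = \left(-108 - 454\right) 352 = \left(-562\right) 352 = -197824$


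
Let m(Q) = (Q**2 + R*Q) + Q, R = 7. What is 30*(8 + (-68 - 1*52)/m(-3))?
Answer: 480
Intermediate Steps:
m(Q) = Q**2 + 8*Q (m(Q) = (Q**2 + 7*Q) + Q = Q**2 + 8*Q)
30*(8 + (-68 - 1*52)/m(-3)) = 30*(8 + (-68 - 1*52)/((-3*(8 - 3)))) = 30*(8 + (-68 - 52)/((-3*5))) = 30*(8 - 120/(-15)) = 30*(8 - 120*(-1/15)) = 30*(8 + 8) = 30*16 = 480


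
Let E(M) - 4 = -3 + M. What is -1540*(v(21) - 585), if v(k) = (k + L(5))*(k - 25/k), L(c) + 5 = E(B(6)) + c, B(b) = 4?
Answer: 323180/3 ≈ 1.0773e+5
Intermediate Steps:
E(M) = 1 + M (E(M) = 4 + (-3 + M) = 1 + M)
L(c) = c (L(c) = -5 + ((1 + 4) + c) = -5 + (5 + c) = c)
v(k) = (5 + k)*(k - 25/k) (v(k) = (k + 5)*(k - 25/k) = (5 + k)*(k - 25/k))
-1540*(v(21) - 585) = -1540*((-25 + 21**2 - 125/21 + 5*21) - 585) = -1540*((-25 + 441 - 125*1/21 + 105) - 585) = -1540*((-25 + 441 - 125/21 + 105) - 585) = -1540*(10816/21 - 585) = -1540*(-1469/21) = 323180/3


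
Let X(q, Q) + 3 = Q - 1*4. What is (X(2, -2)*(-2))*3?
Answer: 54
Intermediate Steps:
X(q, Q) = -7 + Q (X(q, Q) = -3 + (Q - 1*4) = -3 + (Q - 4) = -3 + (-4 + Q) = -7 + Q)
(X(2, -2)*(-2))*3 = ((-7 - 2)*(-2))*3 = -9*(-2)*3 = 18*3 = 54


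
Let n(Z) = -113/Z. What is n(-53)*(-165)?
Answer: -18645/53 ≈ -351.79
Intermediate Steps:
n(-53)*(-165) = -113/(-53)*(-165) = -113*(-1/53)*(-165) = (113/53)*(-165) = -18645/53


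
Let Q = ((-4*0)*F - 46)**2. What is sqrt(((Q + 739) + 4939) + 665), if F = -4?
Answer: sqrt(8459) ≈ 91.973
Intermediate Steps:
Q = 2116 (Q = (-4*0*(-4) - 46)**2 = (0*(-4) - 46)**2 = (0 - 46)**2 = (-46)**2 = 2116)
sqrt(((Q + 739) + 4939) + 665) = sqrt(((2116 + 739) + 4939) + 665) = sqrt((2855 + 4939) + 665) = sqrt(7794 + 665) = sqrt(8459)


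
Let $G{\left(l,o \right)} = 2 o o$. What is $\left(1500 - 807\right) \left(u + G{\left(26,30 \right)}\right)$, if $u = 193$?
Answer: $1381149$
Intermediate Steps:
$G{\left(l,o \right)} = 2 o^{2}$
$\left(1500 - 807\right) \left(u + G{\left(26,30 \right)}\right) = \left(1500 - 807\right) \left(193 + 2 \cdot 30^{2}\right) = 693 \left(193 + 2 \cdot 900\right) = 693 \left(193 + 1800\right) = 693 \cdot 1993 = 1381149$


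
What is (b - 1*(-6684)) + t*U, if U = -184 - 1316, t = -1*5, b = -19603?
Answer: -5419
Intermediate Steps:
t = -5
U = -1500
(b - 1*(-6684)) + t*U = (-19603 - 1*(-6684)) - 5*(-1500) = (-19603 + 6684) + 7500 = -12919 + 7500 = -5419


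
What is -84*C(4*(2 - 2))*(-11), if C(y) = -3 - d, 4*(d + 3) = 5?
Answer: -1155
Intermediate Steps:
d = -7/4 (d = -3 + (¼)*5 = -3 + 5/4 = -7/4 ≈ -1.7500)
C(y) = -5/4 (C(y) = -3 - 1*(-7/4) = -3 + 7/4 = -5/4)
-84*C(4*(2 - 2))*(-11) = -84*(-5/4)*(-11) = 105*(-11) = -1155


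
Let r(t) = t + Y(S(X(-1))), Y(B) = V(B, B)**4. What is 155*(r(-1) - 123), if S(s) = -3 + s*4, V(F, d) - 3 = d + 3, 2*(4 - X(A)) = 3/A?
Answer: 60527655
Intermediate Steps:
X(A) = 4 - 3/(2*A)
V(F, d) = 6 + d (V(F, d) = 3 + (d + 3) = 3 + (3 + d) = 6 + d)
S(s) = -3 + 4*s
Y(B) = (6 + B)**4
r(t) = 390625 + t (r(t) = t + (6 + (-3 + 4*(4 - 3/2/(-1))))**4 = t + (6 + (-3 + 4*(4 - 3/2*(-1))))**4 = t + (6 + (-3 + 4*(4 + 3/2)))**4 = t + (6 + (-3 + 4*(11/2)))**4 = t + (6 + (-3 + 22))**4 = t + (6 + 19)**4 = t + 25**4 = t + 390625 = 390625 + t)
155*(r(-1) - 123) = 155*((390625 - 1) - 123) = 155*(390624 - 123) = 155*390501 = 60527655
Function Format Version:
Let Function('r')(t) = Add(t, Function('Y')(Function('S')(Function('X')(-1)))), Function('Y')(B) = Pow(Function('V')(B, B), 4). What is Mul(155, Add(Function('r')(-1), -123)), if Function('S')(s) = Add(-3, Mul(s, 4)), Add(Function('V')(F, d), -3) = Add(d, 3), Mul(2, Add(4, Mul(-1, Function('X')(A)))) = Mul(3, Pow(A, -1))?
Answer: 60527655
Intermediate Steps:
Function('X')(A) = Add(4, Mul(Rational(-3, 2), Pow(A, -1))) (Function('X')(A) = Add(4, Mul(Rational(-1, 2), Mul(3, Pow(A, -1)))) = Add(4, Mul(Rational(-3, 2), Pow(A, -1))))
Function('V')(F, d) = Add(6, d) (Function('V')(F, d) = Add(3, Add(d, 3)) = Add(3, Add(3, d)) = Add(6, d))
Function('S')(s) = Add(-3, Mul(4, s))
Function('Y')(B) = Pow(Add(6, B), 4)
Function('r')(t) = Add(390625, t) (Function('r')(t) = Add(t, Pow(Add(6, Add(-3, Mul(4, Add(4, Mul(Rational(-3, 2), Pow(-1, -1)))))), 4)) = Add(t, Pow(Add(6, Add(-3, Mul(4, Add(4, Mul(Rational(-3, 2), -1))))), 4)) = Add(t, Pow(Add(6, Add(-3, Mul(4, Add(4, Rational(3, 2))))), 4)) = Add(t, Pow(Add(6, Add(-3, Mul(4, Rational(11, 2)))), 4)) = Add(t, Pow(Add(6, Add(-3, 22)), 4)) = Add(t, Pow(Add(6, 19), 4)) = Add(t, Pow(25, 4)) = Add(t, 390625) = Add(390625, t))
Mul(155, Add(Function('r')(-1), -123)) = Mul(155, Add(Add(390625, -1), -123)) = Mul(155, Add(390624, -123)) = Mul(155, 390501) = 60527655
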